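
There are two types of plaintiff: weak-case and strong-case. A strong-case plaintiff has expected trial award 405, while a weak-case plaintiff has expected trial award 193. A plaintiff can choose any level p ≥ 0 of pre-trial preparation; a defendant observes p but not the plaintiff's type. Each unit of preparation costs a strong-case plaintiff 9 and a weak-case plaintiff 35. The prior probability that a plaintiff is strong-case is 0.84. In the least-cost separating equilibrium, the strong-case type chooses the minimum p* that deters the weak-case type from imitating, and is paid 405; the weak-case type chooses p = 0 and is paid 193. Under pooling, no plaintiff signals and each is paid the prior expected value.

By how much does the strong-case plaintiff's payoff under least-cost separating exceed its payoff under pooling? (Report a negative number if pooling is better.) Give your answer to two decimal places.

-20.59

Least-cost separating signal: p* solves 193 = 405 − 35·p*, so p* = (405 − 193)/35 ≈ 6.0571.
Strong-case type's separating payoff: 405 − 9 × p* = 405 − 9 × (405 − 193)/35 = 405 − 1908/35 ≈ 350.4857.
Pooling payoff: 0.84 × 405 + 0.16 × 193 = 371.08.
Difference: 350.4857 − 371.08 = -20.5943, i.e. -20.59 to two decimal places.
The strong-case type would prefer the pooling outcome.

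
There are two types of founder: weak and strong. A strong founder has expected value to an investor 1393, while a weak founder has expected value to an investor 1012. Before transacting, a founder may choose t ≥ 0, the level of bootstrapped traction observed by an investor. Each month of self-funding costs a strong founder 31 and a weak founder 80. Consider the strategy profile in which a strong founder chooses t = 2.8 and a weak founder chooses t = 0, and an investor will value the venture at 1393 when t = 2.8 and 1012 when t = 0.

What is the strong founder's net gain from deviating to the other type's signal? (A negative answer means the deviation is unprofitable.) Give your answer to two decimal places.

Playing t = 2.8 the strong founder receives 1393 − 31 × 2.8 = 1306.2.
Deviating to t = 0 yields 1012 instead.
Gain from deviating: 1012 − 1306.2 = -294.20.
The gain is negative, so the strong type's incentive-compatibility constraint is satisfied.

-294.20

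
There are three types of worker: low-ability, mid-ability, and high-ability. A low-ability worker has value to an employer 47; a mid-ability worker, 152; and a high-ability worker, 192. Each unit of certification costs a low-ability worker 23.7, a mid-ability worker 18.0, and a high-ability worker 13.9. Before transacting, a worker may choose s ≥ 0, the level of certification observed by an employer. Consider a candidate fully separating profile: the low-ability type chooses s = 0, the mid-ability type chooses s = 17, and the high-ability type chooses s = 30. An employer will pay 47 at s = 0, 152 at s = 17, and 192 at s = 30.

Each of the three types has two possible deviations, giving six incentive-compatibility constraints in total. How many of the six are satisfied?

3

High-ability (own payoff 192 − 13.9×30 = -225): to s=0 gives 47 → profitable ✗; to s=17 gives 152 − 13.9×17 = -84.3 → profitable ✗.
Low-ability (own payoff 47): to s=17 gives 152 − 23.7×17 = -250.9 → no gain ✓; to s=30 gives 192 − 23.7×30 = -519 → no gain ✓.
Mid-ability (own payoff 152 − 18.0×17 = -154): to s=0 gives 47 → profitable ✗; to s=30 gives 192 − 18.0×30 = -348 → no gain ✓.
3 of the 6 constraints hold; not an equilibrium.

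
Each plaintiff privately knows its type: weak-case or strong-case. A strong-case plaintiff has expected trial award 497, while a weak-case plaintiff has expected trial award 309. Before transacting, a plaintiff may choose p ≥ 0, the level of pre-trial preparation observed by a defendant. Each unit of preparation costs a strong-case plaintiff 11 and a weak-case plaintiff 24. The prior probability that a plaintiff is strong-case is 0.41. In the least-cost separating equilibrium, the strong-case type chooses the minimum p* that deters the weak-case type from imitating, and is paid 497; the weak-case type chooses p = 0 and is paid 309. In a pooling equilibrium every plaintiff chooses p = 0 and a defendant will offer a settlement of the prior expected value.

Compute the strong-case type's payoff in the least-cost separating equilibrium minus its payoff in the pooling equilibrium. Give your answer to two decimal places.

Least-cost separating signal: p* solves 309 = 497 − 24·p*, so p* = (497 − 309)/24 ≈ 7.8333.
Strong-case type's separating payoff: 497 − 11 × p* = 497 − 11 × (497 − 309)/24 = 497 − 2068/24 ≈ 410.8333.
Pooling payoff: 0.41 × 497 + 0.59 × 309 = 386.08.
Difference: 410.8333 − 386.08 = 24.7533, i.e. 24.75 to two decimal places.
The strong-case type prefers to separate.

24.75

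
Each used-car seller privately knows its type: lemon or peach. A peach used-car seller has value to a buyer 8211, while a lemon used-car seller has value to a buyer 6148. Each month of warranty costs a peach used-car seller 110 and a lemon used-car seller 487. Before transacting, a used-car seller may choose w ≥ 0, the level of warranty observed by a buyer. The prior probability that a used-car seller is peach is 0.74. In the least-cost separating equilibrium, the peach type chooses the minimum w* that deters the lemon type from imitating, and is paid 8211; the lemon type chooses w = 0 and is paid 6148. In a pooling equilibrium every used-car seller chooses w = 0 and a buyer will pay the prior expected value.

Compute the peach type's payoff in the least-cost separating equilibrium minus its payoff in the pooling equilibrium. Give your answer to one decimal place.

70.4

Least-cost separating signal: w* solves 6148 = 8211 − 487·w*, so w* = (8211 − 6148)/487 ≈ 4.2361.
Peach type's separating payoff: 8211 − 110 × w* = 8211 − 110 × (8211 − 6148)/487 = 8211 − 226930/487 ≈ 7745.025.
Pooling payoff: 0.74 × 8211 + 0.26 × 6148 = 7674.62.
Difference: 7745.025 − 7674.62 = 70.405, i.e. 70.4 to one decimal place.
The peach type prefers to separate.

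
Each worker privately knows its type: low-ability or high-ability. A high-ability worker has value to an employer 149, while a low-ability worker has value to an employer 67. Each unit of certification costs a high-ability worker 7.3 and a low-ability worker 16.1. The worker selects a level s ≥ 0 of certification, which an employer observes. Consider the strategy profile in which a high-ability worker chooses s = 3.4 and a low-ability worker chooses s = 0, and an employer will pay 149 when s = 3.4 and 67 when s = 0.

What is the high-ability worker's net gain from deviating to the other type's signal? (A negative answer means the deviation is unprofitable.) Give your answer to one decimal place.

-57.2

Playing s = 3.4 the high-ability worker receives 149 − 7.3 × 3.4 = 124.18.
Deviating to s = 0 yields 67 instead.
Gain from deviating: 67 − 124.18 = -57.18, i.e. -57.2 to one decimal place.
The gain is negative, so the high-ability type's incentive-compatibility constraint is satisfied.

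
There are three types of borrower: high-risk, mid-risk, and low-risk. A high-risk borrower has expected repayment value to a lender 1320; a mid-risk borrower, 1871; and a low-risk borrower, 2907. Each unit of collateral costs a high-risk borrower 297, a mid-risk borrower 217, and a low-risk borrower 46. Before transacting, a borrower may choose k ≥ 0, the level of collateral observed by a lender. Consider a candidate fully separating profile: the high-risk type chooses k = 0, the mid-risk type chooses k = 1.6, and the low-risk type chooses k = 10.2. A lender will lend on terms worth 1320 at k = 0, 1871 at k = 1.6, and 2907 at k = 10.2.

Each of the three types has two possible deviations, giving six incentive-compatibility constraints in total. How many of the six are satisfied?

5

Mid-risk (own payoff 1871 − 217×1.6 = 1523.8): to k=0 gives 1320 → no gain ✓; to k=10.2 gives 2907 − 217×10.2 = 693.6 → no gain ✓.
High-risk (own payoff 1320): to k=1.6 gives 1871 − 297×1.6 = 1395.8 → profitable ✗; to k=10.2 gives 2907 − 297×10.2 = -122.4 → no gain ✓.
Low-risk (own payoff 2907 − 46×10.2 = 2437.8): to k=0 gives 1320 → no gain ✓; to k=1.6 gives 1871 − 46×1.6 = 1797.4 → no gain ✓.
5 of the 6 constraints hold; not an equilibrium.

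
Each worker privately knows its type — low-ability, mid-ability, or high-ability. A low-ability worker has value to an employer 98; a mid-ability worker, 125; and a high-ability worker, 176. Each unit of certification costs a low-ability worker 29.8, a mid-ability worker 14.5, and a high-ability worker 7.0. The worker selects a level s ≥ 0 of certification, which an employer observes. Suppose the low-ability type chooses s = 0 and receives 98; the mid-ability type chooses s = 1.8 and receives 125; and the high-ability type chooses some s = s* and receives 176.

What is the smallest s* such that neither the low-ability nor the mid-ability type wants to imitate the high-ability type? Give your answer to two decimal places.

Mid-ability type (on-path payoff 125 − 14.5×1.8 = 98.9) won't mimic when 98.9 ≥ 176 − 14.5·s*, i.e. s* ≥ 5.32.
Low-ability type (on-path payoff 98) won't mimic when 98 ≥ 176 − 29.8·s*, i.e. s* ≥ 2.62.
Both must hold, so s* = max(2.62, 5.32) = 5.32. The mid-ability type's constraint binds.

5.32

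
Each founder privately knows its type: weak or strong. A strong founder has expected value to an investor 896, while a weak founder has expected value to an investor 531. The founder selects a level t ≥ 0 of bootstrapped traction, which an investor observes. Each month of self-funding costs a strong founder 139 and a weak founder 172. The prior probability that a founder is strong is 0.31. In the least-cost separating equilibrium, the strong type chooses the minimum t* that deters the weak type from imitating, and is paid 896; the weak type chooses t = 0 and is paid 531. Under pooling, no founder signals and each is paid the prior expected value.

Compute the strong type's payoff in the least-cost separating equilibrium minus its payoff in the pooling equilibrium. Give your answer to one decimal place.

-43.1

Least-cost separating signal: t* solves 531 = 896 − 172·t*, so t* = (896 − 531)/172 ≈ 2.1221.
Strong type's separating payoff: 896 − 139 × t* = 896 − 139 × (896 − 531)/172 = 896 − 50735/172 ≈ 601.029.
Pooling payoff: 0.31 × 896 + 0.69 × 531 = 644.15.
Difference: 601.029 − 644.15 = -43.121, i.e. -43.1 to one decimal place.
The strong type would prefer the pooling outcome.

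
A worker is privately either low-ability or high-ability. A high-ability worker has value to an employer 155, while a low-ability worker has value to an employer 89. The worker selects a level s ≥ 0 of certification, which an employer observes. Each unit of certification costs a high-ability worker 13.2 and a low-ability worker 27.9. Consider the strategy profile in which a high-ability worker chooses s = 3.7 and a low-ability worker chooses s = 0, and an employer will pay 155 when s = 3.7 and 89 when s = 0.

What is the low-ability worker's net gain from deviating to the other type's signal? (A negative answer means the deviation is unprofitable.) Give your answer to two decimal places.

Playing s = 0 the low-ability worker receives 89.
Deviating to s = 3.7 brings payment 155 at cost 27.9 × 3.7 = 103.23, netting 51.77.
Gain from deviating: 51.77 − 89 = -37.23.
The gain is negative, so the low-ability type's incentive-compatibility constraint is satisfied.

-37.23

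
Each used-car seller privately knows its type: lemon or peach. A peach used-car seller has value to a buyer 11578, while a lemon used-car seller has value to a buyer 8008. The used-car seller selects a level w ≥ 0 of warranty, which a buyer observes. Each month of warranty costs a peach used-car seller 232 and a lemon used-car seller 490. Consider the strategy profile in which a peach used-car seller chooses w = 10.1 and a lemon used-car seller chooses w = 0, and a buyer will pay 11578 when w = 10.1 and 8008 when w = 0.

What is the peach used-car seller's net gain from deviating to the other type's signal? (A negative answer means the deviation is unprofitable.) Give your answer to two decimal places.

-1226.80

Playing w = 10.1 the peach used-car seller receives 11578 − 232 × 10.1 = 9234.8.
Deviating to w = 0 yields 8008 instead.
Gain from deviating: 8008 − 9234.8 = -1226.80.
The gain is negative, so the peach type's incentive-compatibility constraint is satisfied.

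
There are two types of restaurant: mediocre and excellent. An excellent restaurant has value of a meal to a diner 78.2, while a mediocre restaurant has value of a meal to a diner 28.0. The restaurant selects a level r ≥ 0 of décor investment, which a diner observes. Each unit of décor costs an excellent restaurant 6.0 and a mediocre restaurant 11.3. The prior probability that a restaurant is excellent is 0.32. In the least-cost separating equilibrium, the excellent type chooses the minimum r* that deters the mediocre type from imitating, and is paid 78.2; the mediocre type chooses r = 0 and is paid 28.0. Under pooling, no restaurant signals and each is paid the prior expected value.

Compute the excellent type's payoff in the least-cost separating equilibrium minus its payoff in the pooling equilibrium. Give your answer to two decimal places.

Least-cost separating signal: r* solves 28.0 = 78.2 − 11.3·r*, so r* = (78.2 − 28.0)/11.3 ≈ 4.4425.
Excellent type's separating payoff: 78.2 − 6.0 × r* = 78.2 − 6.0 × (78.2 − 28.0)/11.3 = 78.2 − 301.2/11.3 ≈ 51.5451.
Pooling payoff: 0.32 × 78.2 + 0.68 × 28.0 = 44.064.
Difference: 51.5451 − 44.064 = 7.4811, i.e. 7.48 to two decimal places.
The excellent type prefers to separate.

7.48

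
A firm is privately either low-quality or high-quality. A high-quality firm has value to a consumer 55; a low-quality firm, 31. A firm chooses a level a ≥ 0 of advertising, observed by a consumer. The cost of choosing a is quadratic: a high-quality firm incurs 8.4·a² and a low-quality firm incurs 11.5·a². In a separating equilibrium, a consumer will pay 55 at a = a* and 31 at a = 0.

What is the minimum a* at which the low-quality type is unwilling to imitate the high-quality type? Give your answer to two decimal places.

The low-quality type at a = 0 receives 31; imitating at a* yields 55 − 11.5·a*².
Indifference: 31 = 55 − 11.5·a*², so a*² = (55 − 31) / 11.5 ≈ 2.0870.
a* = √2.0870 ≈ 1.44.

1.44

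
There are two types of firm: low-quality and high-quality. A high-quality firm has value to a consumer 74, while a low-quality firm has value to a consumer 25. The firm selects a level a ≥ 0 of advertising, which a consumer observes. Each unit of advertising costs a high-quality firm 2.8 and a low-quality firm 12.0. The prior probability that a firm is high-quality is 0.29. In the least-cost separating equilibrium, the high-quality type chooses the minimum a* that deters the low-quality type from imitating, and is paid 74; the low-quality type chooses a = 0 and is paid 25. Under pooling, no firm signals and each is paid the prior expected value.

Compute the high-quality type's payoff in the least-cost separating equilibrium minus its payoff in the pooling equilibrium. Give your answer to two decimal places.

Least-cost separating signal: a* solves 25 = 74 − 12.0·a*, so a* = (74 − 25)/12.0 ≈ 4.0833.
High-quality type's separating payoff: 74 − 2.8 × a* = 74 − 2.8 × (74 − 25)/12.0 = 74 − 137.2/12.0 ≈ 62.5667.
Pooling payoff: 0.29 × 74 + 0.71 × 25 = 39.21.
Difference: 62.5667 − 39.21 = 23.3567, i.e. 23.36 to two decimal places.
The high-quality type prefers to separate.

23.36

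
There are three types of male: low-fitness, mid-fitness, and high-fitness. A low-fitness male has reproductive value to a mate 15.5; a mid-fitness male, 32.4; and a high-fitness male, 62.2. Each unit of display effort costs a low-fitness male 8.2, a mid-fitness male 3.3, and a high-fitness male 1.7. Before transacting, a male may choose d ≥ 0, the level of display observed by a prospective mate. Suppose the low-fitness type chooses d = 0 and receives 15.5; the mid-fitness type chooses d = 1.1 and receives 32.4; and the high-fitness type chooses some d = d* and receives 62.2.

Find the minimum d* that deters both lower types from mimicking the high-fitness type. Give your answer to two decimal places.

Low-fitness type (on-path payoff 15.5) won't mimic when 15.5 ≥ 62.2 − 8.2·d*, i.e. d* ≥ 5.70.
Mid-fitness type (on-path payoff 32.4 − 3.3×1.1 = 28.77) won't mimic when 28.77 ≥ 62.2 − 3.3·d*, i.e. d* ≥ 10.13.
Both must hold, so d* = max(5.70, 10.13) = 10.13. The mid-fitness type's constraint binds.

10.13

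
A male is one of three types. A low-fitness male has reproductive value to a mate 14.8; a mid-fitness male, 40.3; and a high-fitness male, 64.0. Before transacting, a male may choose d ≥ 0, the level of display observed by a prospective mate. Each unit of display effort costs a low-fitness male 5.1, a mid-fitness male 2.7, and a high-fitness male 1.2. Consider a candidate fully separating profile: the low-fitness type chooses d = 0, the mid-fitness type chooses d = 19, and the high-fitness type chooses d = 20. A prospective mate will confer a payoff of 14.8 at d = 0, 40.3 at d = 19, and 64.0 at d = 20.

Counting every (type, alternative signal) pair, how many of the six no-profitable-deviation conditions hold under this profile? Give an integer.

4

Mid-fitness (own payoff 40.3 − 2.7×19 = -11): to d=0 gives 14.8 → profitable ✗; to d=20 gives 64.0 − 2.7×20 = 10 → profitable ✗.
High-fitness (own payoff 64.0 − 1.2×20 = 40): to d=0 gives 14.8 → no gain ✓; to d=19 gives 40.3 − 1.2×19 = 17.5 → no gain ✓.
Low-fitness (own payoff 14.8): to d=19 gives 40.3 − 5.1×19 = -56.6 → no gain ✓; to d=20 gives 64.0 − 5.1×20 = -38 → no gain ✓.
4 of the 6 constraints hold; not an equilibrium.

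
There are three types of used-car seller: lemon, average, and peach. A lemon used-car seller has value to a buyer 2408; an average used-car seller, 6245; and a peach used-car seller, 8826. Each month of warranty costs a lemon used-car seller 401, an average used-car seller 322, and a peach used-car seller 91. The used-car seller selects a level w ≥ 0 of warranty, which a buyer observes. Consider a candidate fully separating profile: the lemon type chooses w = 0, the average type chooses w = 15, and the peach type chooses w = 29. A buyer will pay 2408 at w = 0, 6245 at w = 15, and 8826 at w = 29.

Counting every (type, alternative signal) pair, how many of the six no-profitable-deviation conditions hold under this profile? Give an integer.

Average (own payoff 6245 − 322×15 = 1415): to w=0 gives 2408 → profitable ✗; to w=29 gives 8826 − 322×29 = -512 → no gain ✓.
Peach (own payoff 8826 − 91×29 = 6187): to w=0 gives 2408 → no gain ✓; to w=15 gives 6245 − 91×15 = 4880 → no gain ✓.
Lemon (own payoff 2408): to w=15 gives 6245 − 401×15 = 230 → no gain ✓; to w=29 gives 8826 − 401×29 = -2803 → no gain ✓.
5 of the 6 constraints hold; not an equilibrium.

5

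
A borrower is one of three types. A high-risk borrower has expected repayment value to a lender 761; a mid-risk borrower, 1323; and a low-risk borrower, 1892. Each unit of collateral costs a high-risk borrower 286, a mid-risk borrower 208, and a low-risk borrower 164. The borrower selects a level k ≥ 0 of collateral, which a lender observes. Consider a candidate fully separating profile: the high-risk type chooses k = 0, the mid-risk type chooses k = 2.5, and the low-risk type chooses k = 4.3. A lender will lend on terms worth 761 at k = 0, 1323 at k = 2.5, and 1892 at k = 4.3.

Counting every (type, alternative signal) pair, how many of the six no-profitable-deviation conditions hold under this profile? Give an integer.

5

High-risk (own payoff 761): to k=2.5 gives 1323 − 286×2.5 = 608 → no gain ✓; to k=4.3 gives 1892 − 286×4.3 = 662.2 → no gain ✓.
Low-risk (own payoff 1892 − 164×4.3 = 1186.8): to k=0 gives 761 → no gain ✓; to k=2.5 gives 1323 − 164×2.5 = 913 → no gain ✓.
Mid-risk (own payoff 1323 − 208×2.5 = 803): to k=0 gives 761 → no gain ✓; to k=4.3 gives 1892 − 208×4.3 = 997.6 → profitable ✗.
5 of the 6 constraints hold; not an equilibrium.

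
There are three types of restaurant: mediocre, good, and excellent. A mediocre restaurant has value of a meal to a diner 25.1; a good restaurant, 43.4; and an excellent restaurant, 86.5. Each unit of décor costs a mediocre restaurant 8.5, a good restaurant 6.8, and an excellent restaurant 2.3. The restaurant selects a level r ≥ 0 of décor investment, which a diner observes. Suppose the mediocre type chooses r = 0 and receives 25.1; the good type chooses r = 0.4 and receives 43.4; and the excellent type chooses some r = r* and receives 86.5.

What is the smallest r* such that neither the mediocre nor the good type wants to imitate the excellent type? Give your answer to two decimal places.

Mediocre type (on-path payoff 25.1) won't mimic when 25.1 ≥ 86.5 − 8.5·r*, i.e. r* ≥ 7.22.
Good type (on-path payoff 43.4 − 6.8×0.4 = 40.68) won't mimic when 40.68 ≥ 86.5 − 6.8·r*, i.e. r* ≥ 6.74.
Both must hold, so r* = max(7.22, 6.74) = 7.22. The mediocre type's constraint binds.

7.22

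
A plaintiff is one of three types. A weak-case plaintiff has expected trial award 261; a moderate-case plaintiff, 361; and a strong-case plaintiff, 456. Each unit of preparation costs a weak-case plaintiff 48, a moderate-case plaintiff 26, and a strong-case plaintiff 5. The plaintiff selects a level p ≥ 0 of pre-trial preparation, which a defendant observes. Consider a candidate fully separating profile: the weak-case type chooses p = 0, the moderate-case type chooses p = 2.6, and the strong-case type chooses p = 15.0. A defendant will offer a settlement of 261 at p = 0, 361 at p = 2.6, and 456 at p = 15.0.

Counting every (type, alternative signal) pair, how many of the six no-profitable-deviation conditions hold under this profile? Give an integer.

6

Moderate-case (own payoff 361 − 26×2.6 = 293.4): to p=0 gives 261 → no gain ✓; to p=15.0 gives 456 − 26×15.0 = 66 → no gain ✓.
Strong-case (own payoff 456 − 5×15.0 = 381): to p=0 gives 261 → no gain ✓; to p=2.6 gives 361 − 5×2.6 = 348 → no gain ✓.
Weak-case (own payoff 261): to p=2.6 gives 361 − 48×2.6 = 236.2 → no gain ✓; to p=15.0 gives 456 − 48×15.0 = -264 → no gain ✓.
6 of the 6 constraints hold; this profile is a separating equilibrium.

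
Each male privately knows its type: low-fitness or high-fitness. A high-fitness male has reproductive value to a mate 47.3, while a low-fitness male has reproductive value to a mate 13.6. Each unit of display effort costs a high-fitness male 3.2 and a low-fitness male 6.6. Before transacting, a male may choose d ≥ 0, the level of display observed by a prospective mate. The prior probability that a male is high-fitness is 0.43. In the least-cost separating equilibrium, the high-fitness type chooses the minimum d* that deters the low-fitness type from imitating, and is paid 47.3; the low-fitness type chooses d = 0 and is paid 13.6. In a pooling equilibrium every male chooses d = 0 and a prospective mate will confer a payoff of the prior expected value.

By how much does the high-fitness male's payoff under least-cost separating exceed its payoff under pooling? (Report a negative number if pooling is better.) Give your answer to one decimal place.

Least-cost separating signal: d* solves 13.6 = 47.3 − 6.6·d*, so d* = (47.3 − 13.6)/6.6 ≈ 5.1061.
High-fitness type's separating payoff: 47.3 − 3.2 × d* = 47.3 − 3.2 × (47.3 − 13.6)/6.6 = 47.3 − 107.84/6.6 ≈ 30.961.
Pooling payoff: 0.43 × 47.3 + 0.57 × 13.6 = 28.091.
Difference: 30.961 − 28.091 = 2.87, i.e. 2.9 to one decimal place.
The high-fitness type prefers to separate.

2.9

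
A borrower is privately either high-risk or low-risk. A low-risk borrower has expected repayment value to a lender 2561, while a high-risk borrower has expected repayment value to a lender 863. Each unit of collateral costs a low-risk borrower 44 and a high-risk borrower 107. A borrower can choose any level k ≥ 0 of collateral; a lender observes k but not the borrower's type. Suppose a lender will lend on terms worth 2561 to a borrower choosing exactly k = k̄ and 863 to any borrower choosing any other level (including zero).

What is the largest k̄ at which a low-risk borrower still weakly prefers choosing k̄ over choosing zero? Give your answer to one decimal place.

Choosing k̄ yields the low-risk type 2561 − 44·k̄; choosing zero yields 863.
The low-risk type is indifferent at 2561 − 44·k̄ = 863, i.e. k̄ = (2561 − 863) / 44 ≈ 38.6.
For any k̄ above 38.6 the low-risk type would rather pool at zero, so separation collapses.

38.6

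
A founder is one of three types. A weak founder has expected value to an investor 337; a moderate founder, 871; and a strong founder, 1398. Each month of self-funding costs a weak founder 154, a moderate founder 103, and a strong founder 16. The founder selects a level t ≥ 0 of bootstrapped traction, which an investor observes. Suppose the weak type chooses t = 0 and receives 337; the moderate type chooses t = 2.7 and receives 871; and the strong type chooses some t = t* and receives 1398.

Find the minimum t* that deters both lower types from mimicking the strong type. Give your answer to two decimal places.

7.82

Moderate type (on-path payoff 871 − 103×2.7 = 592.9) won't mimic when 592.9 ≥ 1398 − 103·t*, i.e. t* ≥ 7.82.
Weak type (on-path payoff 337) won't mimic when 337 ≥ 1398 − 154·t*, i.e. t* ≥ 6.89.
Both must hold, so t* = max(6.89, 7.82) = 7.82. The moderate type's constraint binds.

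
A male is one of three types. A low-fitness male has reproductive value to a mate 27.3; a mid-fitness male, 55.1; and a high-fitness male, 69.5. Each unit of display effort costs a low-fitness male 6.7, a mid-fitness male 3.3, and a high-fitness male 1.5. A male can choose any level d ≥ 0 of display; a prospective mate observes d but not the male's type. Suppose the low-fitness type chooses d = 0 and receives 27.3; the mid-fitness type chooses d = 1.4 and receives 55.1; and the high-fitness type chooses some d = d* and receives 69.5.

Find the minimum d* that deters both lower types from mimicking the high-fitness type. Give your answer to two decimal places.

6.30

Mid-fitness type (on-path payoff 55.1 − 3.3×1.4 = 50.48) won't mimic when 50.48 ≥ 69.5 − 3.3·d*, i.e. d* ≥ 5.76.
Low-fitness type (on-path payoff 27.3) won't mimic when 27.3 ≥ 69.5 − 6.7·d*, i.e. d* ≥ 6.30.
Both must hold, so d* = max(6.30, 5.76) = 6.30. The low-fitness type's constraint binds.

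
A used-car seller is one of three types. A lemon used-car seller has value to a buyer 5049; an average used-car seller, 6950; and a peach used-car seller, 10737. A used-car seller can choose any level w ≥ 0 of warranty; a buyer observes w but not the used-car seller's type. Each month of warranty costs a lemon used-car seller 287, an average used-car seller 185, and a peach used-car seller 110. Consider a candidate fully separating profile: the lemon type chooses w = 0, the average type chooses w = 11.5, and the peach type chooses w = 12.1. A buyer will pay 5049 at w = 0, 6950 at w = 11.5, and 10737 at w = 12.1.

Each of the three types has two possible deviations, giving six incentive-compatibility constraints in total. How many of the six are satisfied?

3

Lemon (own payoff 5049): to w=11.5 gives 6950 − 287×11.5 = 3649.5 → no gain ✓; to w=12.1 gives 10737 − 287×12.1 = 7264.3 → profitable ✗.
Average (own payoff 6950 − 185×11.5 = 4822.5): to w=0 gives 5049 → profitable ✗; to w=12.1 gives 10737 − 185×12.1 = 8498.5 → profitable ✗.
Peach (own payoff 10737 − 110×12.1 = 9406): to w=0 gives 5049 → no gain ✓; to w=11.5 gives 6950 − 110×11.5 = 5685 → no gain ✓.
3 of the 6 constraints hold; not an equilibrium.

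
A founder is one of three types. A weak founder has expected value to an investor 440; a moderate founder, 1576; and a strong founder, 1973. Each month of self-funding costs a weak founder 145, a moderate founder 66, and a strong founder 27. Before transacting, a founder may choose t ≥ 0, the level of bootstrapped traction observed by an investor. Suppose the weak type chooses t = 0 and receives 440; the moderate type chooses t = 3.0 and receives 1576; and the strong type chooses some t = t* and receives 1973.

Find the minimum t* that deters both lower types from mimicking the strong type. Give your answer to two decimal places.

10.57

Weak type (on-path payoff 440) won't mimic when 440 ≥ 1973 − 145·t*, i.e. t* ≥ 10.57.
Moderate type (on-path payoff 1576 − 66×3.0 = 1378) won't mimic when 1378 ≥ 1973 − 66·t*, i.e. t* ≥ 9.02.
Both must hold, so t* = max(10.57, 9.02) = 10.57. The weak type's constraint binds.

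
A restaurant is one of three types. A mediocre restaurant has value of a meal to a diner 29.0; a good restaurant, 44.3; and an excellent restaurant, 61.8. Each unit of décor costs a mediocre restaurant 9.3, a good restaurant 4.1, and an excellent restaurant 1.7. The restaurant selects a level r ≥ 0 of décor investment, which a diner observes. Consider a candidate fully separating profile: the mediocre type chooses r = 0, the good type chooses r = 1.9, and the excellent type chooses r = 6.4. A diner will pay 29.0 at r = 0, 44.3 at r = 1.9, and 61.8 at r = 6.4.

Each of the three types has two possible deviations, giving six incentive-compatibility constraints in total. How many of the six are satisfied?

6

Good (own payoff 44.3 − 4.1×1.9 = 36.51): to r=0 gives 29.0 → no gain ✓; to r=6.4 gives 61.8 − 4.1×6.4 = 35.56 → no gain ✓.
Excellent (own payoff 61.8 − 1.7×6.4 = 50.92): to r=0 gives 29.0 → no gain ✓; to r=1.9 gives 44.3 − 1.7×1.9 = 41.07 → no gain ✓.
Mediocre (own payoff 29.0): to r=1.9 gives 44.3 − 9.3×1.9 = 26.63 → no gain ✓; to r=6.4 gives 61.8 − 9.3×6.4 = 2.28 → no gain ✓.
6 of the 6 constraints hold; this profile is a separating equilibrium.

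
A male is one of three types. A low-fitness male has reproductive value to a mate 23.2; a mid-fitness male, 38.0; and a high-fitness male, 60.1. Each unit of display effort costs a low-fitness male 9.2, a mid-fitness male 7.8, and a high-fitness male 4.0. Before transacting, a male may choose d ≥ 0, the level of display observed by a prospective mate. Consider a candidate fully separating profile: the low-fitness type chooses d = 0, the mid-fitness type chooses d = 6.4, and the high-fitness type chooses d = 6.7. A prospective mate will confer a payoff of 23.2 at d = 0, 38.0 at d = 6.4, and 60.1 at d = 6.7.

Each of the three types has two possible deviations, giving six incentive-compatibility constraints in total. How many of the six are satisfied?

Low-fitness (own payoff 23.2): to d=6.4 gives 38.0 − 9.2×6.4 = -20.88 → no gain ✓; to d=6.7 gives 60.1 − 9.2×6.7 = -1.54 → no gain ✓.
High-fitness (own payoff 60.1 − 4.0×6.7 = 33.3): to d=0 gives 23.2 → no gain ✓; to d=6.4 gives 38.0 − 4.0×6.4 = 12.4 → no gain ✓.
Mid-fitness (own payoff 38.0 − 7.8×6.4 = -11.92): to d=0 gives 23.2 → profitable ✗; to d=6.7 gives 60.1 − 7.8×6.7 = 7.84 → profitable ✗.
4 of the 6 constraints hold; not an equilibrium.

4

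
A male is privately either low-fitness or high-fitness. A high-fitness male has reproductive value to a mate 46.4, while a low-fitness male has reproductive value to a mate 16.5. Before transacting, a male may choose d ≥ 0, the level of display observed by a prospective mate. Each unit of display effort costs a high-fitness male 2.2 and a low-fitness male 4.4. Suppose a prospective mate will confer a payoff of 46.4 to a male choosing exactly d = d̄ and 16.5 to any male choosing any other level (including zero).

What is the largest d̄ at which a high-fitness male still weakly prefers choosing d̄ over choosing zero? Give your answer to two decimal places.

13.59

Choosing d̄ yields the high-fitness type 46.4 − 2.2·d̄; choosing zero yields 16.5.
The high-fitness type is indifferent at 46.4 − 2.2·d̄ = 16.5, i.e. d̄ = (46.4 − 16.5) / 2.2 ≈ 13.59.
For any d̄ above 13.59 the high-fitness type would rather pool at zero, so separation collapses.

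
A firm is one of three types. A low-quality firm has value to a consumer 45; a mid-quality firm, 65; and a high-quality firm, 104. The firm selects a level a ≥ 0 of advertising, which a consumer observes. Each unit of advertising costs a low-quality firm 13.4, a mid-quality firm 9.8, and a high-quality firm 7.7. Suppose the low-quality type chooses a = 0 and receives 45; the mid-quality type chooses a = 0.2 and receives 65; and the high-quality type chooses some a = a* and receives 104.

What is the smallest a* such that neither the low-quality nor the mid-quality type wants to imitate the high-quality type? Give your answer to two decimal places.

Mid-quality type (on-path payoff 65 − 9.8×0.2 = 63.04) won't mimic when 63.04 ≥ 104 − 9.8·a*, i.e. a* ≥ 4.18.
Low-quality type (on-path payoff 45) won't mimic when 45 ≥ 104 − 13.4·a*, i.e. a* ≥ 4.40.
Both must hold, so a* = max(4.40, 4.18) = 4.40. The low-quality type's constraint binds.

4.40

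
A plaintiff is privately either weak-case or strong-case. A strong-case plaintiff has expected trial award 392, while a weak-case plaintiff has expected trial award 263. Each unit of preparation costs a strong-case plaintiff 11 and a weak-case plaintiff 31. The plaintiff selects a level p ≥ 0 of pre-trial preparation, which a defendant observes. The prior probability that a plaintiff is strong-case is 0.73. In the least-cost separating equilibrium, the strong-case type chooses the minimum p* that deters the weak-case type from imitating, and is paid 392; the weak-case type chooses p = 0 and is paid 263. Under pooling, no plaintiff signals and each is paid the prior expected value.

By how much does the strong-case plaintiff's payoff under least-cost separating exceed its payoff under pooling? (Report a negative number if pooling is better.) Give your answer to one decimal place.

Least-cost separating signal: p* solves 263 = 392 − 31·p*, so p* = (392 − 263)/31 ≈ 4.1613.
Strong-case type's separating payoff: 392 − 11 × p* = 392 − 11 × (392 − 263)/31 = 392 − 1419/31 ≈ 346.226.
Pooling payoff: 0.73 × 392 + 0.27 × 263 = 357.17.
Difference: 346.226 − 357.17 = -10.944, i.e. -10.9 to one decimal place.
The strong-case type would prefer the pooling outcome.

-10.9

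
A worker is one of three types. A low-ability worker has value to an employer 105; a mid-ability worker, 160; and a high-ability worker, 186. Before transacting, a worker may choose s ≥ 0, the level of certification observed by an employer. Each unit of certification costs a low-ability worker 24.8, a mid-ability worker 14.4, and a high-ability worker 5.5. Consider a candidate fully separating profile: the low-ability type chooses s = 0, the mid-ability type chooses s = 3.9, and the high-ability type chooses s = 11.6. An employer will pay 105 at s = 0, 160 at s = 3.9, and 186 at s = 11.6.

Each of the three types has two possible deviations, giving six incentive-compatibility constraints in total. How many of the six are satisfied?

Low-ability (own payoff 105): to s=3.9 gives 160 − 24.8×3.9 = 63.28 → no gain ✓; to s=11.6 gives 186 − 24.8×11.6 = -101.68 → no gain ✓.
Mid-ability (own payoff 160 − 14.4×3.9 = 103.84): to s=0 gives 105 → profitable ✗; to s=11.6 gives 186 − 14.4×11.6 = 18.96 → no gain ✓.
High-ability (own payoff 186 − 5.5×11.6 = 122.2): to s=0 gives 105 → no gain ✓; to s=3.9 gives 160 − 5.5×3.9 = 138.55 → profitable ✗.
4 of the 6 constraints hold; not an equilibrium.

4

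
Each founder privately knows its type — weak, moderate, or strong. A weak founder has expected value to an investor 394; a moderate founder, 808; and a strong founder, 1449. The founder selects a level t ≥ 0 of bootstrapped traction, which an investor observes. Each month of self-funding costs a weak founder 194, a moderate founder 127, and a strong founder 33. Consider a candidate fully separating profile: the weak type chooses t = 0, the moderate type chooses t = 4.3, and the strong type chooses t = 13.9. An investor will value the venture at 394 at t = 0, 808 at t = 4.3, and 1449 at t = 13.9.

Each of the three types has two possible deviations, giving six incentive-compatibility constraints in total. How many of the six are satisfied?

5

Weak (own payoff 394): to t=4.3 gives 808 − 194×4.3 = -26.2 → no gain ✓; to t=13.9 gives 1449 − 194×13.9 = -1247.6 → no gain ✓.
Moderate (own payoff 808 − 127×4.3 = 261.9): to t=0 gives 394 → profitable ✗; to t=13.9 gives 1449 − 127×13.9 = -316.3 → no gain ✓.
Strong (own payoff 1449 − 33×13.9 = 990.3): to t=0 gives 394 → no gain ✓; to t=4.3 gives 808 − 33×4.3 = 666.1 → no gain ✓.
5 of the 6 constraints hold; not an equilibrium.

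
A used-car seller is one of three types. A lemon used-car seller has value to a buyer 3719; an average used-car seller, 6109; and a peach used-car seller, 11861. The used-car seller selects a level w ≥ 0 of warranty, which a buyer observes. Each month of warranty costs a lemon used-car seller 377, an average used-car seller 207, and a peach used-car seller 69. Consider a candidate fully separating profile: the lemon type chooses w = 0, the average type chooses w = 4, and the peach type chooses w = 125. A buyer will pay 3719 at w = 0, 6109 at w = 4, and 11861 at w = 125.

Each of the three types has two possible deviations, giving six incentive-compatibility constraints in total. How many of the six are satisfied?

3

Average (own payoff 6109 − 207×4 = 5281): to w=0 gives 3719 → no gain ✓; to w=125 gives 11861 − 207×125 = -14014 → no gain ✓.
Peach (own payoff 11861 − 69×125 = 3236): to w=0 gives 3719 → profitable ✗; to w=4 gives 6109 − 69×4 = 5833 → profitable ✗.
Lemon (own payoff 3719): to w=4 gives 6109 − 377×4 = 4601 → profitable ✗; to w=125 gives 11861 − 377×125 = -35264 → no gain ✓.
3 of the 6 constraints hold; not an equilibrium.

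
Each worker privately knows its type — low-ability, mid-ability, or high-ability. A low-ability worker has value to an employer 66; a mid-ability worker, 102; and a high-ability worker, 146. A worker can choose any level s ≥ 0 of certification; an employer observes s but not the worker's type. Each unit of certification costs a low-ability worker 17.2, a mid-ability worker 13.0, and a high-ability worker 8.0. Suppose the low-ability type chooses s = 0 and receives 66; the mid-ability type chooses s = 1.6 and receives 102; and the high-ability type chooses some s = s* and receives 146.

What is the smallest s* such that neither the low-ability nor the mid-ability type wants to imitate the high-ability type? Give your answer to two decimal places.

4.98

Low-ability type (on-path payoff 66) won't mimic when 66 ≥ 146 − 17.2·s*, i.e. s* ≥ 4.65.
Mid-ability type (on-path payoff 102 − 13.0×1.6 = 81.2) won't mimic when 81.2 ≥ 146 − 13.0·s*, i.e. s* ≥ 4.98.
Both must hold, so s* = max(4.65, 4.98) = 4.98. The mid-ability type's constraint binds.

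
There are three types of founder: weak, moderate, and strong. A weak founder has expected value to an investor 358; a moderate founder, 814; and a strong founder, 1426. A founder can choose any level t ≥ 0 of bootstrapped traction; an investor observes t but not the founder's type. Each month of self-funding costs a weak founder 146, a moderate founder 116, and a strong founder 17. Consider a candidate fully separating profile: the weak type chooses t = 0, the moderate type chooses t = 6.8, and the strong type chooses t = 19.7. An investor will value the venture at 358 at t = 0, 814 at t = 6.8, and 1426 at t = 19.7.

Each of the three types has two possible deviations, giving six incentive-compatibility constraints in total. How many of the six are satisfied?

Strong (own payoff 1426 − 17×19.7 = 1091.1): to t=0 gives 358 → no gain ✓; to t=6.8 gives 814 − 17×6.8 = 698.4 → no gain ✓.
Weak (own payoff 358): to t=6.8 gives 814 − 146×6.8 = -178.8 → no gain ✓; to t=19.7 gives 1426 − 146×19.7 = -1450.2 → no gain ✓.
Moderate (own payoff 814 − 116×6.8 = 25.2): to t=0 gives 358 → profitable ✗; to t=19.7 gives 1426 − 116×19.7 = -859.2 → no gain ✓.
5 of the 6 constraints hold; not an equilibrium.

5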